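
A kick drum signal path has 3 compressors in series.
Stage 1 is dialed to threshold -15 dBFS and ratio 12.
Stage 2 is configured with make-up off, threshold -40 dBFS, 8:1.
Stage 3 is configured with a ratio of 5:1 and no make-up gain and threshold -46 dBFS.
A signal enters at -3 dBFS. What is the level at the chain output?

Stage 1: -3 dBFS is 12 dB over -15 dBFS; at 12:1 that becomes 1 dB over, giving -14 dBFS.
Stage 2: overshoot 26 dB → 26/8 = 3.25 dB → -36.75 dBFS.
Stage 3: overshoot 9.25 dB → 9.25/5 = 1.85 dB → -44.15 dBFS.

-44.15 dBFS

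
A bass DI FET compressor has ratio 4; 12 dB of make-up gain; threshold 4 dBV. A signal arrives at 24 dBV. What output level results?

21 dBV

24 dBV sits 20 dB over threshold.
At 4:1 the overshoot is divided by 4, leaving 5 dB above threshold.
So the level is 4 + 5 = 9 dBV; make-up adds 12 dB, giving 21 dBV.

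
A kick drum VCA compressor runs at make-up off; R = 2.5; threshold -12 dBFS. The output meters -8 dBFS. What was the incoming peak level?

The compressed level sits -8 − (-12) = 4 dB over threshold.
Undo the ratio: input overshoot = 4 × 2.5 = 10 dB, giving input = -2 dBFS.

-2 dBFS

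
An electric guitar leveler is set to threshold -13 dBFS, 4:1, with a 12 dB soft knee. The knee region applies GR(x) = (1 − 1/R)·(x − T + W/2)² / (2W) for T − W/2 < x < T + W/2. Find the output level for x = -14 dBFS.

x − T + W/2 = -14 − (-13) + 6 = 5.
GR = (1 − 1/4) × 5² / 24 = 0.75 × 25 / 24 = 0.78125 dB.
Output = -14 − 0.78125 = -14.78125 dBFS.

-14.78125 dBFS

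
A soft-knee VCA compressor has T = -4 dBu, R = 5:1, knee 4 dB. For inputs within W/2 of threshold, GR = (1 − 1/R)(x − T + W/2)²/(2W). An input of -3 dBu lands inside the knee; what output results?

x − T + W/2 = -3 − (-4) + 2 = 3.
GR = (1 − 1/5) × 3² / 8 = 0.8 × 9 / 8 = 0.9 dB.
Output = -3 − 0.9 = -3.9 dBu.

-3.9 dBu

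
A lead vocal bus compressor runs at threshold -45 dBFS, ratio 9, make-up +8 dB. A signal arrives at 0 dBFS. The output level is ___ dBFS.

Overshoot: 0 − (-45) = 45 dB.
9:1 compression reduces that to 45/9 = 5 dB over.
So the level is -45 + 5 = -40 dBFS; make-up adds 8 dB, giving -32 dBFS.

-32 dBFS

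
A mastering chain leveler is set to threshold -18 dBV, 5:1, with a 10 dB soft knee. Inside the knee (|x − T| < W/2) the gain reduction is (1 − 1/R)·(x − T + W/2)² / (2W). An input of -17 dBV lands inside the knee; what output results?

-18.44 dBV

x − T + W/2 = -17 − (-18) + 5 = 6.
GR = (1 − 1/5) × 6² / 20 = 0.8 × 36 / 20 = 1.44 dB.
Output = -17 − 1.44 = -18.44 dBV.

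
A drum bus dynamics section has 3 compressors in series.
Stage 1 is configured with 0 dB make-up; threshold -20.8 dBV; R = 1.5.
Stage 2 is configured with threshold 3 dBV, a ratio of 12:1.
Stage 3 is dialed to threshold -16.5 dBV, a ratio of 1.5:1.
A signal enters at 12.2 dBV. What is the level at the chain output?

-4.7 dBV

Stage 1: overshoot 33 dB → 33/1.5 = 22 dB → 1.2 dBV.
Stage 2: below threshold (1.2 ≤ 3); passes unchanged; output 1.2 dBV.
Stage 3: 1.2 dBV is 17.7 dB over -16.5 dBV; at 1.5:1 that becomes 11.8 dB over, giving -4.7 dBV.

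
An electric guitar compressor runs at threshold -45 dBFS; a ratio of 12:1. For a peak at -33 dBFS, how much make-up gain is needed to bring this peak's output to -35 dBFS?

Without make-up, output = threshold + overshoot/12 = -45 + 1 = -44 dBFS.
Gap to target: 9 dB.

9 dB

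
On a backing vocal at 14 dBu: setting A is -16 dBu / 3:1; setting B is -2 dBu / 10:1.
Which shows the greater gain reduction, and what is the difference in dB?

A: GR = 30 − 30/3 = 20 dB.
B: GR = 16 − 16/10 = 14.4 dB.
A applies 5.6 dB more gain reduction.

A, by 5.6 dB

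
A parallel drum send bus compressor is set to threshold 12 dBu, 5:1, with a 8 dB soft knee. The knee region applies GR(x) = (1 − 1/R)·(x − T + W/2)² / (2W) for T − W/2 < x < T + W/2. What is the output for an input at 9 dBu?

8.95 dBu

x − T + W/2 = 9 − 12 + 4 = 1.
GR = (1 − 1/5) × 1² / 16 = 0.8 × 1 / 16 = 0.05 dB.
Output = 9 − 0.05 = 8.95 dBu.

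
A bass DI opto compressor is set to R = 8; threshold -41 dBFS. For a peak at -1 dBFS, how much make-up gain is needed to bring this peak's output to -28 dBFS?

8 dB

Without make-up, output = threshold + overshoot/8 = -41 + 5 = -36 dBFS.
Gap to target: 8 dB.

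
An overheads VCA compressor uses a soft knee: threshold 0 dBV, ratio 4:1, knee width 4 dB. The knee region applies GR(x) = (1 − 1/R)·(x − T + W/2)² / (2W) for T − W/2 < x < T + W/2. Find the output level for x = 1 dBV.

0.15625 dBV

x − T + W/2 = 1 − 0 + 2 = 3.
GR = (1 − 1/4) × 3² / 8 = 0.75 × 9 / 8 = 0.84375 dB.
Output = 1 − 0.84375 = 0.15625 dBV.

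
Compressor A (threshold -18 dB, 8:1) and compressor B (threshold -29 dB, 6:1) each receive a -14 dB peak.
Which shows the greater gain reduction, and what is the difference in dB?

B, by 9 dB

A: overshoot 4 dB → output overshoot 0.5 dB → GR 3.5 dB.
B: overshoot 15 dB → output overshoot 2.5 dB → GR 12.5 dB.
Difference: 9 dB in favour of B.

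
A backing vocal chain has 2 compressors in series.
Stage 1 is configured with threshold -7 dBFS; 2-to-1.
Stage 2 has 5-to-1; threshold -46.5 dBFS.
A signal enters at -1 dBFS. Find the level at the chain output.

-38 dBFS

Stage 1: -1 dBFS is 6 dB over -7 dBFS; at 2:1 that becomes 3 dB over, giving -4 dBFS.
Stage 2: 42.5 dB above -46.5 dBFS, reduced 5:1 to 8.5 dB above → -38 dBFS.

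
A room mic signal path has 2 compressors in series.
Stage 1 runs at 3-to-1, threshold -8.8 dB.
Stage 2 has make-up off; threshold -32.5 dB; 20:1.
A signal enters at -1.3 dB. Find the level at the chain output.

-31.19 dB

Stage 1: -1.3 dB is 7.5 dB over -8.8 dB; at 3:1 that becomes 2.5 dB over, giving -6.3 dB.
Stage 2: overshoot 26.2 dB → 26.2/20 = 1.31 dB → -31.19 dB.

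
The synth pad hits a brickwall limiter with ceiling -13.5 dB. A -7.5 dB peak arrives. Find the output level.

-13.5 dB

A brickwall limiter is an ∞:1 compressor: any input above the ceiling is clamped to -13.5 dB.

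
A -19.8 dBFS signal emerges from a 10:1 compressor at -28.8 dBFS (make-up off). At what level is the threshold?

Input is 10 dB above T (since output overshoot × R = input overshoot: (-28.8 − T)·10 = -19.8 − T gives T = -29.8 dBFS).
Check: -29.8 + (-19.8 − (-29.8))/10 = -29.8 + 1 = -28.8 dBFS. ✓

-29.8 dBFS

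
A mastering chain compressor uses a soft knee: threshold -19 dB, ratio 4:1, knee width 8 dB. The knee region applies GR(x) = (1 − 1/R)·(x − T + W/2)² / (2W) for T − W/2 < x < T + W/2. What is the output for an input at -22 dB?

x − T + W/2 = -22 − (-19) + 4 = 1.
GR = (1 − 1/4) × 1² / 16 = 0.75 × 1 / 16 = 0.046875 dB.
Output = -22 − 0.046875 = -22.046875 dB.

-22.046875 dB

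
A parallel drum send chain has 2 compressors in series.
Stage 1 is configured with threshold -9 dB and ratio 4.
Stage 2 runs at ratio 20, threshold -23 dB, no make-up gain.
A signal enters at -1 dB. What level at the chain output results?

Stage 1: 8 dB above -9 dB, reduced 4:1 to 2 dB above → -7 dB.
Stage 2: 16 dB above -23 dB, reduced 20:1 to 0.8 dB above → -22.2 dB.

-22.2 dB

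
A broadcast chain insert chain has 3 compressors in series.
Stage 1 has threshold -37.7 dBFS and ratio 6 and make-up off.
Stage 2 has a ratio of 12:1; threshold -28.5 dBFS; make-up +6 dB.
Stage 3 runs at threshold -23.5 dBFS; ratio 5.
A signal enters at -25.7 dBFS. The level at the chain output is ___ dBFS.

-29.7 dBFS

Stage 1: -25.7 dBFS is 12 dB over -37.7 dBFS; at 6:1 that becomes 2 dB over, giving -35.7 dBFS.
Stage 2: -35.7 dBFS is at or below the -28.5 dBFS threshold — no compression; make-up brings it to -29.7 dBFS.
Stage 3: -29.7 dBFS ≤ -23.5 dBFS, so stage 3 doesn't engage; output -29.7 dBFS.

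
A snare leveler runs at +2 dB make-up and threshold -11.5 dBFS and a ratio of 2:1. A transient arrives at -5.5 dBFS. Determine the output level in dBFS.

-5.5 dBFS sits 6 dB over threshold.
2:1 compression reduces that to 6/2 = 3 dB over.
That puts the output at -8.5 dBFS; make-up adds 2 dB, giving -6.5 dBFS.

-6.5 dBFS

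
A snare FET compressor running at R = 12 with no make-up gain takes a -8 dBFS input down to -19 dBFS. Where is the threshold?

Let T be the threshold. Output overshoot = (input overshoot)/R, so -19 − T = (-8 − T)/12.
12·(-19 − T) = -8 − T → 11·T = -228 − (-8) = -220.
T = -220/11 = -20 dBFS.

-20 dBFS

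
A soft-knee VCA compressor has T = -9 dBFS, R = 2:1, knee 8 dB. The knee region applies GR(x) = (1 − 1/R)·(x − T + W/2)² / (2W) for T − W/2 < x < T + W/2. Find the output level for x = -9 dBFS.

-9.5 dBFS

x − T + W/2 = -9 − (-9) + 4 = 4.
GR = (1 − 1/2) × 4² / 16 = 0.5 × 16 / 16 = 0.5 dB.
Output = -9 − 0.5 = -9.5 dBFS.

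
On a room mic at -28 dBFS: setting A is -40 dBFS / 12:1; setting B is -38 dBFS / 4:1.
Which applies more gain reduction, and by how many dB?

A, by 3.5 dB

A: 12 dB over, compressed to 1 dB over, so 11 dB of GR.
B: 10 dB over, compressed to 2.5 dB over, so 7.5 dB of GR.
Difference: 3.5 dB in favour of A.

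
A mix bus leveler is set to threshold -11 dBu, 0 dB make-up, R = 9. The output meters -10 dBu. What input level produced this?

-2 dBu

Post-compression overshoot = -10 − (-11) = 1 dB.
Before 9:1 compression the overshoot was 1 × 9 = 9 dB, so input = -11 + 9 = -2 dBu.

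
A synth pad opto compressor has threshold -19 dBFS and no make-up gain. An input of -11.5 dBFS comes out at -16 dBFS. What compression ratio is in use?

Input overshoot = -11.5 − (-19) = 7.5 dB; output overshoot = -16 − (-19) = 3 dB.
Ratio = 7.5 / 3 = 2.5.

2.5:1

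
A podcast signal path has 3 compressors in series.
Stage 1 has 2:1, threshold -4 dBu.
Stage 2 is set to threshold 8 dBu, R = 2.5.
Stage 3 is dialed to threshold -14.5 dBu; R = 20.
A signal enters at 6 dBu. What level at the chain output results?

Stage 1: 6 dBu is 10 dB over -4 dBu; at 2:1 that becomes 5 dB over, giving 1 dBu.
Stage 2: 1 dBu is at or below the 8 dBu threshold — no compression; output 1 dBu.
Stage 3: 15.5 dB above -14.5 dBu, reduced 20:1 to 0.775 dB above → -13.725 dBu.

-13.725 dBu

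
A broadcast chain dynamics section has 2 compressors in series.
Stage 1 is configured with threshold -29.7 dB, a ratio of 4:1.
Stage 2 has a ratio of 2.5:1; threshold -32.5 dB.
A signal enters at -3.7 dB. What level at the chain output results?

Stage 1: -3.7 dB is 26 dB over -29.7 dB; at 4:1 that becomes 6.5 dB over, giving -23.2 dB.
Stage 2: 9.3 dB above -32.5 dB, reduced 2.5:1 to 3.72 dB above → -28.78 dB.

-28.78 dB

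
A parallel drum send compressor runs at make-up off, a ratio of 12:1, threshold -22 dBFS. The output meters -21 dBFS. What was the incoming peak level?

-10 dBFS

Post-compression overshoot = -21 − (-22) = 1 dB.
Undo the ratio: input overshoot = 1 × 12 = 12 dB, giving input = -10 dBFS.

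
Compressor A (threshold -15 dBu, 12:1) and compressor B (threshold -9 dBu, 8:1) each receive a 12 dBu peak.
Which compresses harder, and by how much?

A, by 6.375 dB

A: GR = 27 − 27/12 = 24.75 dB.
B: GR = 21 − 21/8 = 18.375 dB.
Difference: 6.375 dB in favour of A.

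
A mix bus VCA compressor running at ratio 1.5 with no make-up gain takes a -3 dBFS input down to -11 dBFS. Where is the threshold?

-27 dBFS

Gain reduction = -3 − (-11) = 8 dB; output overshoot = GR / (R − 1) = 8 / 0.5 = 16 dB.
Threshold = output − output overshoot = -11 − 16 = -27 dBFS.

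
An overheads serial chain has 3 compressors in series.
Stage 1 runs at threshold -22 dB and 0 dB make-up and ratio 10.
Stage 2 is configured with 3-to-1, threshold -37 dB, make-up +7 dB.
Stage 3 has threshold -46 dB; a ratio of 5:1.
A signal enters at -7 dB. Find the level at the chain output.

Stage 1: overshoot 15 dB → 15/10 = 1.5 dB → -20.5 dB.
Stage 2: -20.5 dB is 16.5 dB over -37 dB; at 3:1 that becomes 5.5 dB over, giving -31.5 dB; +7 dB make-up → -24.5 dB.
Stage 3: 21.5 dB above -46 dB, reduced 5:1 to 4.3 dB above → -41.7 dB.

-41.7 dB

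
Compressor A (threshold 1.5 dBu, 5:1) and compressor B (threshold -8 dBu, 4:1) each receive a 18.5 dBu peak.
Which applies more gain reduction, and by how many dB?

A: overshoot 17 dB → output overshoot 3.4 dB → GR 13.6 dB.
B: overshoot 26.5 dB → output overshoot 6.625 dB → GR 19.875 dB.
Difference: 6.275 dB in favour of B.

B, by 6.275 dB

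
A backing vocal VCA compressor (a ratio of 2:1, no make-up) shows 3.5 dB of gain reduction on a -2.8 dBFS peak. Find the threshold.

Input is 7 dB above T (since output overshoot × R = input overshoot: (-6.3 − T)·2 = -2.8 − T gives T = -9.8 dBFS).
Check: -9.8 + (-2.8 − (-9.8))/2 = -9.8 + 3.5 = -6.3 dBFS. ✓

-9.8 dBFS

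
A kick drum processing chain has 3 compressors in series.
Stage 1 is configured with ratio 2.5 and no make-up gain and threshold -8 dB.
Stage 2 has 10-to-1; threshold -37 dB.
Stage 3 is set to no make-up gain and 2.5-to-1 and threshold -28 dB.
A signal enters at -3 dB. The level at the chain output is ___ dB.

Stage 1: -3 dB is 5 dB over -8 dB; at 2.5:1 that becomes 2 dB over, giving -6 dB.
Stage 2: -6 dB is 31 dB over -37 dB; at 10:1 that becomes 3.1 dB over, giving -33.9 dB.
Stage 3: -33.9 dB ≤ -28 dB, so stage 3 doesn't engage; output -33.9 dB.

-33.9 dB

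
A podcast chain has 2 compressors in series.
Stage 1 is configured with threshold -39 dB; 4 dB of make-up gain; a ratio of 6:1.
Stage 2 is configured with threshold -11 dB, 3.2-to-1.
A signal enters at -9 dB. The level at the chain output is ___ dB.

Stage 1: -9 dB is 30 dB over -39 dB; at 6:1 that becomes 5 dB over, giving -34 dB; +4 dB make-up → -30 dB.
Stage 2: -30 dB is at or below the -11 dB threshold — no compression; output -30 dB.

-30 dB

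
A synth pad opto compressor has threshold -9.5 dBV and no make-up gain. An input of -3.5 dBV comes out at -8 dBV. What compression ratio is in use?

4:1

Input overshoot = -3.5 − (-9.5) = 6 dB; output overshoot = -8 − (-9.5) = 1.5 dB.
Ratio = 6 / 1.5 = 4.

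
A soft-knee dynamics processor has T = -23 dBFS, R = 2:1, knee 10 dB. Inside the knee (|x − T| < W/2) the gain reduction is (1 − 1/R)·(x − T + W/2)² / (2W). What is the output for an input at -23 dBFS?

x − T + W/2 = -23 − (-23) + 5 = 5.
GR = (1 − 1/2) × 5² / 20 = 0.5 × 25 / 20 = 0.625 dB.
Output = -23 − 0.625 = -23.625 dBFS.

-23.625 dBFS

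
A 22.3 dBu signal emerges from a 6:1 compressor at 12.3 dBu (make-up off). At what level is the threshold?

Let T be the threshold. Output overshoot = (input overshoot)/R, so 12.3 − T = (22.3 − T)/6.
6·(12.3 − T) = 22.3 − T → 5·T = 73.8 − 22.3 = 51.5.
T = 51.5/5 = 10.3 dBu.

10.3 dBu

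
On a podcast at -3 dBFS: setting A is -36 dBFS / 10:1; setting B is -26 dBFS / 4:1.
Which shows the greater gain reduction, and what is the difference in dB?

A, by 12.45 dB

A: 33 dB over, compressed to 3.3 dB over, so 29.7 dB of GR.
B: 23 dB over, compressed to 5.75 dB over, so 17.25 dB of GR.
A reduces 12.45 dB more.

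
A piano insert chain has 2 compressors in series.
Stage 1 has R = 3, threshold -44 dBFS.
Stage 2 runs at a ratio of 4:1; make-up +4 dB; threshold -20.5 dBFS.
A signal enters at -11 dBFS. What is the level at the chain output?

-29 dBFS

Stage 1: -11 dBFS is 33 dB over -44 dBFS; at 3:1 that becomes 11 dB over, giving -33 dBFS.
Stage 2: below threshold (-33 ≤ -20.5); passes unchanged; make-up brings it to -29 dBFS.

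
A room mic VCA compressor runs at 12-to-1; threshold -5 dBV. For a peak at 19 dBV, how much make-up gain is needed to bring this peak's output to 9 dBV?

12 dB

The peak compresses to -5 + 24/12 = -3 dBV.
To reach 9 dBV requires 9 − (-3) = 12 dB of make-up.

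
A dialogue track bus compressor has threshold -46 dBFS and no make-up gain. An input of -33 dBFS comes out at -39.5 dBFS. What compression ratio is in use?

2:1

Input overshoot = -33 − (-46) = 13 dB; output overshoot = -39.5 − (-46) = 6.5 dB.
Ratio = 13 / 6.5 = 2.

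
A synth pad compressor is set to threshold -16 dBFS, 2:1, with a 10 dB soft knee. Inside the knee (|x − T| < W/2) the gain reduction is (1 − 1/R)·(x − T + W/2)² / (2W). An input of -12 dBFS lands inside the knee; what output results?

-14.025 dBFS

x − T + W/2 = -12 − (-16) + 5 = 9.
GR = (1 − 1/2) × 9² / 20 = 0.5 × 81 / 20 = 2.025 dB.
Output = -12 − 2.025 = -14.025 dBFS.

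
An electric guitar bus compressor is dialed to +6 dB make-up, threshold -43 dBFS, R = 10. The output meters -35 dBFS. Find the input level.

Remove make-up: -35 − 6 = -41 dBFS.
The compressed level sits -41 − (-43) = 2 dB over threshold.
Undo the ratio: input overshoot = 2 × 10 = 20 dB, giving input = -23 dBFS.

-23 dBFS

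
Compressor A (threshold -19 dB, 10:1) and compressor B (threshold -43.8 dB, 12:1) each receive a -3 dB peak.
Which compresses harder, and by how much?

A: GR = 16 − 16/10 = 14.4 dB.
B: GR = 40.8 − 40.8/12 = 37.4 dB.
B reduces 23 dB more.

B, by 23 dB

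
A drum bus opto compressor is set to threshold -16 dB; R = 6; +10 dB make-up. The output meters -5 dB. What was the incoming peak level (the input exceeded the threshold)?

Before make-up, the level was -5 − 10 = -15 dB.
Post-compression overshoot = -15 − (-16) = 1 dB.
Undo the ratio: input overshoot = 1 × 6 = 6 dB, giving input = -10 dB.

-10 dB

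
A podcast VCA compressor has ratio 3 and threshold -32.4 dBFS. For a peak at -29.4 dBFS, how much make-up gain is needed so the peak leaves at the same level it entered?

Overshoot 3 dB → 3/3 = 1 dB after compression, so the compressed level is -32.4 + 1 = -31.4 dBFS.
Make-up = target − compressed = -29.4 − (-31.4) = 2 dB.

2 dB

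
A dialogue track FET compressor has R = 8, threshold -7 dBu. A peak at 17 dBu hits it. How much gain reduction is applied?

Overshoot = 17 − (-7) = 24 dB.
At 8:1, output sits 24/8 = 3 dB above threshold.
So the signal is attenuated by 24 − 3 = 21 dB.

21 dB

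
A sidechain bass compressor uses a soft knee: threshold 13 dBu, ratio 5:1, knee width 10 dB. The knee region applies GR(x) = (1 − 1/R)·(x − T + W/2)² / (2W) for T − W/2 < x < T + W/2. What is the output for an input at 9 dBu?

x − T + W/2 = 9 − 13 + 5 = 1.
GR = (1 − 1/5) × 1² / 20 = 0.8 × 1 / 20 = 0.04 dB.
Output = 9 − 0.04 = 8.96 dBu.

8.96 dBu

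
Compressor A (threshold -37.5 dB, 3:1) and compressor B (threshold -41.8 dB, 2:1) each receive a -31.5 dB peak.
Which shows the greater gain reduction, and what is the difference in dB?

B, by 1.15 dB

A: overshoot 6 dB → output overshoot 2 dB → GR 4 dB.
B: overshoot 10.3 dB → output overshoot 5.15 dB → GR 5.15 dB.
B applies 1.15 dB more gain reduction.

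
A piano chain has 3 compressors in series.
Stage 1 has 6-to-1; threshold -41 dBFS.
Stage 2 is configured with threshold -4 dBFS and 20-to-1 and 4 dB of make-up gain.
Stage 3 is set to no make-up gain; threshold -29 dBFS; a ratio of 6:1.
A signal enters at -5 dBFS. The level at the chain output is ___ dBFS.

-31 dBFS

Stage 1: -5 dBFS is 36 dB over -41 dBFS; at 6:1 that becomes 6 dB over, giving -35 dBFS.
Stage 2: below threshold (-35 ≤ -4); passes unchanged; make-up brings it to -31 dBFS.
Stage 3: -31 dBFS ≤ -29 dBFS, so stage 3 doesn't engage; output -31 dBFS.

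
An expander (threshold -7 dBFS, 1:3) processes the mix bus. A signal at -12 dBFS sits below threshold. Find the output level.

-22 dBFS

The input is 5 dB below the -7 dBFS threshold.
A 1:3 expander multiplies undershoot by 3: 5 × 3 = 15 dB below threshold.
Output = -7 − 15 = -22 dBFS.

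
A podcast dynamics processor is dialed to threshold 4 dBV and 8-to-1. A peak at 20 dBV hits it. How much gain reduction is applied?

The signal is 16 dB above threshold.
A 8:1 ratio leaves 2 dB of that excess.
Gain reduction = 16 − 2 = 14 dB.

14 dB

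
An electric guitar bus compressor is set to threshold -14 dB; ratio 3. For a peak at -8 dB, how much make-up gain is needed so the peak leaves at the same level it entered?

Overshoot 6 dB → 6/3 = 2 dB after compression, so the compressed level is -14 + 2 = -12 dB.
Make-up = target − compressed = -8 − (-12) = 4 dB.

4 dB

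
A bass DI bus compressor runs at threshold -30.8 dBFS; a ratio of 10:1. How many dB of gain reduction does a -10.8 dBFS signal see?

Overshoot = -10.8 − (-30.8) = 20 dB.
A 10:1 ratio leaves 2 dB of that excess.
Gain reduction = 20 − 2 = 18 dB.

18 dB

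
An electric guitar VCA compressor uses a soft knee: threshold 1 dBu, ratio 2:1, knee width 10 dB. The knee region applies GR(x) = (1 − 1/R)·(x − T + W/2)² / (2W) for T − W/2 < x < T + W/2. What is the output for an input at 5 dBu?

2.975 dBu

x − T + W/2 = 5 − 1 + 5 = 9.
GR = (1 − 1/2) × 9² / 20 = 0.5 × 81 / 20 = 2.025 dB.
Output = 5 − 2.025 = 2.975 dBu.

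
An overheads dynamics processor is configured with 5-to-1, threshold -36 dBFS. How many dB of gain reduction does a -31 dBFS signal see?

-31 dBFS exceeds the threshold by 5 dB.
A 5:1 ratio leaves 1 dB of that excess.
So the signal is attenuated by 5 − 1 = 4 dB.

4 dB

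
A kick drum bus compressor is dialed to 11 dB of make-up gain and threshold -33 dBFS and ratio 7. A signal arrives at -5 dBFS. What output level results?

Overshoot: -5 − (-33) = 28 dB.
At 7:1 the overshoot is divided by 7, leaving 4 dB above threshold.
That puts the output at -29 dBFS; make-up adds 11 dB, giving -18 dBFS.

-18 dBFS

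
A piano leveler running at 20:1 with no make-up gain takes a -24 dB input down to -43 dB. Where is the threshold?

-44 dB

Input is 20 dB above T (since output overshoot × R = input overshoot: (-43 − T)·20 = -24 − T gives T = -44 dB).
Check: -44 + (-24 − (-44))/20 = -44 + 1 = -43 dB. ✓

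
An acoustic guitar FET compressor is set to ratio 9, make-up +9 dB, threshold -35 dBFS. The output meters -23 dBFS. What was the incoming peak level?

-8 dBFS

Remove make-up: -23 − 9 = -32 dBFS.
That's 3 dB above the -35 dBFS threshold.
Undo the ratio: input overshoot = 3 × 9 = 27 dB, giving input = -8 dBFS.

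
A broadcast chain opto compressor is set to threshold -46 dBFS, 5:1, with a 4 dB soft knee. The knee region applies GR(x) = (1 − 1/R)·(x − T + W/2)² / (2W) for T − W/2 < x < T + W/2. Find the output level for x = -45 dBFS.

-45.9 dBFS

x − T + W/2 = -45 − (-46) + 2 = 3.
GR = (1 − 1/5) × 3² / 8 = 0.8 × 9 / 8 = 0.9 dB.
Output = -45 − 0.9 = -45.9 dBFS.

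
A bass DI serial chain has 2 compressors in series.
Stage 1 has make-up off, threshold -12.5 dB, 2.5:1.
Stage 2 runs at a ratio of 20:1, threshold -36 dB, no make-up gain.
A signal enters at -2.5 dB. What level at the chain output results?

Stage 1: -2.5 dB is 10 dB over -12.5 dB; at 2.5:1 that becomes 4 dB over, giving -8.5 dB.
Stage 2: 27.5 dB above -36 dB, reduced 20:1 to 1.375 dB above → -34.625 dB.

-34.625 dB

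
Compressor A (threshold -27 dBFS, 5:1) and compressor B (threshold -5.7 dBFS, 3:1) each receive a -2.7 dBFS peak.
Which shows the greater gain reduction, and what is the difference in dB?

A, by 17.44 dB

A: 24.3 dB over, compressed to 4.86 dB over, so 19.44 dB of GR.
B: 3 dB over, compressed to 1 dB over, so 2 dB of GR.
A reduces 17.44 dB more.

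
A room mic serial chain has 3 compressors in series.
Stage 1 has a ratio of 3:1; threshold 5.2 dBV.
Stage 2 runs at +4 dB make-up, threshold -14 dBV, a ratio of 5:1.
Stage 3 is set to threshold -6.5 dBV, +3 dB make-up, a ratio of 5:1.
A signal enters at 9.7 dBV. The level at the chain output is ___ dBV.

Stage 1: overshoot 4.5 dB → 4.5/3 = 1.5 dB → 6.7 dBV.
Stage 2: overshoot 20.7 dB → 20.7/5 = 4.14 dB → -9.86 dBV; +4 dB make-up → -5.86 dBV.
Stage 3: 0.64 dB above -6.5 dBV, reduced 5:1 to 0.128 dB above → -6.372 dBV; +3 dB make-up → -3.372 dBV.

-3.372 dBV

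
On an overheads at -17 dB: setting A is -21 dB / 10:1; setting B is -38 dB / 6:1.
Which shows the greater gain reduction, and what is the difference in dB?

A: 4 dB over, compressed to 0.4 dB over, so 3.6 dB of GR.
B: 21 dB over, compressed to 3.5 dB over, so 17.5 dB of GR.
B applies 13.9 dB more gain reduction.

B, by 13.9 dB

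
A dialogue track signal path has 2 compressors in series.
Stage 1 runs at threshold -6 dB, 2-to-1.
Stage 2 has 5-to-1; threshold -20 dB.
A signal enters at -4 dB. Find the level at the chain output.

Stage 1: overshoot 2 dB → 2/2 = 1 dB → -5 dB.
Stage 2: overshoot 15 dB → 15/5 = 3 dB → -17 dB.

-17 dB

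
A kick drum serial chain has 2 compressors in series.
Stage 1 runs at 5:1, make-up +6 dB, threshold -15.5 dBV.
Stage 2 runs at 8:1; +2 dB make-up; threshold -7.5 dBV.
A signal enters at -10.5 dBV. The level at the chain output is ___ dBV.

-6.5 dBV

Stage 1: 5 dB above -15.5 dBV, reduced 5:1 to 1 dB above → -14.5 dBV; +6 dB make-up → -8.5 dBV.
Stage 2: -8.5 dBV ≤ -7.5 dBV, so stage 2 doesn't engage; make-up brings it to -6.5 dBV.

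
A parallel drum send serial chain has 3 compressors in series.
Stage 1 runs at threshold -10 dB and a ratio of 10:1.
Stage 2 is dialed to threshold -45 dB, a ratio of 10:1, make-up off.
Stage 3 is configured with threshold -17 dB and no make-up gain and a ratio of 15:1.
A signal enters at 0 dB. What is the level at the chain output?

Stage 1: overshoot 10 dB → 10/10 = 1 dB → -9 dB.
Stage 2: overshoot 36 dB → 36/10 = 3.6 dB → -41.4 dB.
Stage 3: -41.4 dB is at or below the -17 dB threshold — no compression; output -41.4 dB.

-41.4 dB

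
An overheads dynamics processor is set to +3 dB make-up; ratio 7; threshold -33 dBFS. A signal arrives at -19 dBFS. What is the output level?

-28 dBFS

The input is 14 dB above the -33 dBFS threshold.
The 14 dB excess becomes 2 dB after 7:1 reduction.
So the level is -33 + 2 = -31 dBFS; make-up adds 3 dB, giving -28 dBFS.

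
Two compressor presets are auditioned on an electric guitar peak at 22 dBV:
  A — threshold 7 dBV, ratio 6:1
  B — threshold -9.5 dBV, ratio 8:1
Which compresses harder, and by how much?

A: GR = 15 − 15/6 = 12.5 dB.
B: GR = 31.5 − 31.5/8 = 27.5625 dB.
B reduces 15.0625 dB more.

B, by 15.0625 dB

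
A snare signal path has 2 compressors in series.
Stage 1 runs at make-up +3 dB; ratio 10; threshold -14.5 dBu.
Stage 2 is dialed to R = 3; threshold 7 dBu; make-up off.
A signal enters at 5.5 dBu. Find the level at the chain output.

Stage 1: overshoot 20 dB → 20/10 = 2 dB → -12.5 dBu; +3 dB make-up → -9.5 dBu.
Stage 2: -9.5 dBu ≤ 7 dBu, so stage 2 doesn't engage; output -9.5 dBu.

-9.5 dBu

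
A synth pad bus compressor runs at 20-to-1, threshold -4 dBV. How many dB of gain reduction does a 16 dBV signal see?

Overshoot = 16 − (-4) = 20 dB.
A 20:1 ratio leaves 1 dB of that excess.
GR = overshoot in − overshoot out = 20 − 1 = 19 dB.

19 dB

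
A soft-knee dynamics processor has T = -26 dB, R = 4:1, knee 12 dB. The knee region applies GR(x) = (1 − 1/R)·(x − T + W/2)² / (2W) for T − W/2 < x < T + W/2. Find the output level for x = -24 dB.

x − T + W/2 = -24 − (-26) + 6 = 8.
GR = (1 − 1/4) × 8² / 24 = 0.75 × 64 / 24 = 2 dB.
Output = -24 − 2 = -26 dB.

-26 dB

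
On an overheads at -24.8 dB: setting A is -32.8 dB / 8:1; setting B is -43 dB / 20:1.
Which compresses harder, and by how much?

A: overshoot 8 dB → output overshoot 1 dB → GR 7 dB.
B: overshoot 18.2 dB → output overshoot 0.91 dB → GR 17.29 dB.
Difference: 10.29 dB in favour of B.

B, by 10.29 dB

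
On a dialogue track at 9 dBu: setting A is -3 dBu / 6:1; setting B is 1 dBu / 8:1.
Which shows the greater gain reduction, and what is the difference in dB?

A: GR = 12 − 12/6 = 10 dB.
B: GR = 8 − 8/8 = 7 dB.
Difference: 3 dB in favour of A.

A, by 3 dB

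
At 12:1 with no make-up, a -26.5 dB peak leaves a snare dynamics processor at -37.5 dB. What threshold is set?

Let T be the threshold. Output overshoot = (input overshoot)/R, so -37.5 − T = (-26.5 − T)/12.
12·(-37.5 − T) = -26.5 − T → 11·T = -450 − (-26.5) = -423.5.
T = -423.5/11 = -38.5 dB.

-38.5 dB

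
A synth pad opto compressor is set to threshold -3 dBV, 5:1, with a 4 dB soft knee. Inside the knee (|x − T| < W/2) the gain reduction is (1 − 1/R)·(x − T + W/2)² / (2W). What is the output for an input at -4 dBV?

-4.1 dBV

x − T + W/2 = -4 − (-3) + 2 = 1.
GR = (1 − 1/5) × 1² / 8 = 0.8 × 1 / 8 = 0.1 dB.
Output = -4 − 0.1 = -4.1 dBV.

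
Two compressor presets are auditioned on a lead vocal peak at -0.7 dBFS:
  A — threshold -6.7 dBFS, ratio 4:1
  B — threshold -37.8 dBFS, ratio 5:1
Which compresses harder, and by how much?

B, by 25.18 dB

A: 6 dB over, compressed to 1.5 dB over, so 4.5 dB of GR.
B: 37.1 dB over, compressed to 7.42 dB over, so 29.68 dB of GR.
B reduces 25.18 dB more.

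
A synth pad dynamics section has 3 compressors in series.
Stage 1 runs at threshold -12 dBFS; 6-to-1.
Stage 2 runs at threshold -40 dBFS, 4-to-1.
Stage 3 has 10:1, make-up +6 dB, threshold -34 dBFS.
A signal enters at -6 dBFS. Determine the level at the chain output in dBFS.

Stage 1: -6 dBFS is 6 dB over -12 dBFS; at 6:1 that becomes 1 dB over, giving -11 dBFS.
Stage 2: 29 dB above -40 dBFS, reduced 4:1 to 7.25 dB above → -32.75 dBFS.
Stage 3: 1.25 dB above -34 dBFS, reduced 10:1 to 0.125 dB above → -33.875 dBFS; +6 dB make-up → -27.875 dBFS.

-27.875 dBFS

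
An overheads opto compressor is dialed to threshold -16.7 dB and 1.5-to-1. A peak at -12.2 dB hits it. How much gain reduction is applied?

1.5 dB

The signal is 4.5 dB above threshold.
After 1.5:1 compression the overshoot becomes 4.5/1.5 = 3 dB.
Gain reduction = 4.5 − 3 = 1.5 dB.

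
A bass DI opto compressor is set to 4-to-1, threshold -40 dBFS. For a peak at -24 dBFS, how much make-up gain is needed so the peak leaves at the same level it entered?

12 dB

The peak compresses to -40 + 16/4 = -36 dBFS.
To reach -24 dBFS requires -24 − (-36) = 12 dB of make-up.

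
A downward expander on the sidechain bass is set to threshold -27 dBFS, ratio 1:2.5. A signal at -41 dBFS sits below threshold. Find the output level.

Undershoot = (-27) − (-41) = 14 dB.
At 1:2.5, that expands to 35 dB under threshold.
Output = -27 − 35 = -62 dBFS.

-62 dBFS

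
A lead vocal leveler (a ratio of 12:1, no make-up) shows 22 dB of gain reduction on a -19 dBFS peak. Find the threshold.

Gain reduction = -19 − (-41) = 22 dB; output overshoot = GR / (R − 1) = 22 / 11 = 2 dB.
Threshold = output − output overshoot = -41 − 2 = -43 dBFS.

-43 dBFS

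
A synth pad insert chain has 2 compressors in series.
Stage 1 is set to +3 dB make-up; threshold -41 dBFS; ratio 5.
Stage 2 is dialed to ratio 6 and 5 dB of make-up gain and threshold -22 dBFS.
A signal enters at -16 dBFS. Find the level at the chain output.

-28 dBFS

Stage 1: 25 dB above -41 dBFS, reduced 5:1 to 5 dB above → -36 dBFS; +3 dB make-up → -33 dBFS.
Stage 2: -33 dBFS ≤ -22 dBFS, so stage 2 doesn't engage; make-up brings it to -28 dBFS.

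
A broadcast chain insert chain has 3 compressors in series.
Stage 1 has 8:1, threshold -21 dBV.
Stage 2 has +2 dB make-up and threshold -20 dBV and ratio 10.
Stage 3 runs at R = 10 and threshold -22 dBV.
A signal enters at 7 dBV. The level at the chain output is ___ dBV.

-21.575 dBV

Stage 1: 7 dBV is 28 dB over -21 dBV; at 8:1 that becomes 3.5 dB over, giving -17.5 dBV.
Stage 2: 2.5 dB above -20 dBV, reduced 10:1 to 0.25 dB above → -19.75 dBV; +2 dB make-up → -17.75 dBV.
Stage 3: -17.75 dBV is 4.25 dB over -22 dBV; at 10:1 that becomes 0.425 dB over, giving -21.575 dBV.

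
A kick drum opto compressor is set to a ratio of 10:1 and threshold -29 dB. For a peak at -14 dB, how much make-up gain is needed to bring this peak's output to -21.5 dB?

Without make-up, output = threshold + overshoot/10 = -29 + 1.5 = -27.5 dB.
Gap to target: 6 dB.

6 dB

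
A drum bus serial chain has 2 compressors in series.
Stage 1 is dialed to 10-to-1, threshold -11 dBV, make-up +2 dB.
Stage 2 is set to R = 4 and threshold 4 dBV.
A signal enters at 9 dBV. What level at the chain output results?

Stage 1: overshoot 20 dB → 20/10 = 2 dB → -9 dBV; +2 dB make-up → -7 dBV.
Stage 2: -7 dBV is at or below the 4 dBV threshold — no compression; output -7 dBV.

-7 dBV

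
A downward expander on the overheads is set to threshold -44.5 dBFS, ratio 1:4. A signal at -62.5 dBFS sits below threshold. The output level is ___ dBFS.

-116.5 dBFS

The input is 18 dB below the -44.5 dBFS threshold.
A 1:4 expander multiplies undershoot by 4: 18 × 4 = 72 dB below threshold.
Output = -44.5 − 72 = -116.5 dBFS.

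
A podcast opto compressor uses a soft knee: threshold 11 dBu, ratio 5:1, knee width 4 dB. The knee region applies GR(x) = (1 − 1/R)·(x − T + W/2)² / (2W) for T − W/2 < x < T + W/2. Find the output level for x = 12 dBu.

x − T + W/2 = 12 − 11 + 2 = 3.
GR = (1 − 1/5) × 3² / 8 = 0.8 × 9 / 8 = 0.9 dB.
Output = 12 − 0.9 = 11.1 dBu.

11.1 dBu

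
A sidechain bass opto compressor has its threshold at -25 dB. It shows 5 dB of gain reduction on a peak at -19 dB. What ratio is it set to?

Input overshoot = -19 − (-25) = 6 dB.
Output overshoot = 6 − 5 = 1 dB.
Ratio = input overshoot / output overshoot = 6 / 1 = 6.

6:1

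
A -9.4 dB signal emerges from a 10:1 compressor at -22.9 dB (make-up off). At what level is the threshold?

-24.4 dB

Gain reduction = -9.4 − (-22.9) = 13.5 dB; output overshoot = GR / (R − 1) = 13.5 / 9 = 1.5 dB.
Threshold = output − output overshoot = -22.9 − 1.5 = -24.4 dB.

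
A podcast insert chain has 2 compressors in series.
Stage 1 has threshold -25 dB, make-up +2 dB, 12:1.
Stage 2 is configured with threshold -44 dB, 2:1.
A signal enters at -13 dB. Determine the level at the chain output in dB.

Stage 1: -13 dB is 12 dB over -25 dB; at 12:1 that becomes 1 dB over, giving -24 dB; +2 dB make-up → -22 dB.
Stage 2: 22 dB above -44 dB, reduced 2:1 to 11 dB above → -33 dB.

-33 dB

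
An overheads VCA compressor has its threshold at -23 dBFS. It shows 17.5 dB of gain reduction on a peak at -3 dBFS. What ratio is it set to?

8:1

Input overshoot = -3 − (-23) = 20 dB.
Output overshoot = 20 − 17.5 = 2.5 dB.
Ratio = input overshoot / output overshoot = 20 / 2.5 = 8.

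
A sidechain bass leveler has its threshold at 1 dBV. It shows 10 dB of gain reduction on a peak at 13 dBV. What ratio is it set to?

6:1

Input overshoot = 13 − 1 = 12 dB.
Output overshoot = 12 − 10 = 2 dB.
Ratio = input overshoot / output overshoot = 12 / 2 = 6.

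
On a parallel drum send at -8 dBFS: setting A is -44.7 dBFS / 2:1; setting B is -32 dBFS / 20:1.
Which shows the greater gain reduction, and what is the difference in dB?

B, by 4.45 dB

A: 36.7 dB over, compressed to 18.35 dB over, so 18.35 dB of GR.
B: 24 dB over, compressed to 1.2 dB over, so 22.8 dB of GR.
B applies 4.45 dB more gain reduction.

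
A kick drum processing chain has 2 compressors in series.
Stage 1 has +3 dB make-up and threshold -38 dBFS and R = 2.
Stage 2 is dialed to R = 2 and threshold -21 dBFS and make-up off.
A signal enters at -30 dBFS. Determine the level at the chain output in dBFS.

-31 dBFS

Stage 1: 8 dB above -38 dBFS, reduced 2:1 to 4 dB above → -34 dBFS; +3 dB make-up → -31 dBFS.
Stage 2: below threshold (-31 ≤ -21); passes unchanged; output -31 dBFS.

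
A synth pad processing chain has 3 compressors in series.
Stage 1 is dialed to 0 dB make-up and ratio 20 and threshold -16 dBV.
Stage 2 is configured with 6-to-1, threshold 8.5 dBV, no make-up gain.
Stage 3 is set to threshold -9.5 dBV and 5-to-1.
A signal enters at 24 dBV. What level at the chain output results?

-14 dBV

Stage 1: 40 dB above -16 dBV, reduced 20:1 to 2 dB above → -14 dBV.
Stage 2: below threshold (-14 ≤ 8.5); passes unchanged; output -14 dBV.
Stage 3: below threshold (-14 ≤ -9.5); passes unchanged; output -14 dBV.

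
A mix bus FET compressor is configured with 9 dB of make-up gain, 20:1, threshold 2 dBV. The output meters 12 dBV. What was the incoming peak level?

Before make-up, the level was 12 − 9 = 3 dBV.
That's 1 dB above the 2 dBV threshold.
Undo the ratio: input overshoot = 1 × 20 = 20 dB, giving input = 22 dBV.

22 dBV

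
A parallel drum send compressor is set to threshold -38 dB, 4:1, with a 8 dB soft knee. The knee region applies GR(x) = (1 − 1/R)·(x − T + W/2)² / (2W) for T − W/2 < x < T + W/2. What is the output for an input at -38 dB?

x − T + W/2 = -38 − (-38) + 4 = 4.
GR = (1 − 1/4) × 4² / 16 = 0.75 × 16 / 16 = 0.75 dB.
Output = -38 − 0.75 = -38.75 dB.

-38.75 dB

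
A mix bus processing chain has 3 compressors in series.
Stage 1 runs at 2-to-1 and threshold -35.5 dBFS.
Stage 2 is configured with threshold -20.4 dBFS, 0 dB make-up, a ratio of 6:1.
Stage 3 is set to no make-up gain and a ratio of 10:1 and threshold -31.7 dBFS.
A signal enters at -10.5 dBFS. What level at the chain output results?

Stage 1: overshoot 25 dB → 25/2 = 12.5 dB → -23 dBFS.
Stage 2: -23 dBFS ≤ -20.4 dBFS, so stage 2 doesn't engage; output -23 dBFS.
Stage 3: 8.7 dB above -31.7 dBFS, reduced 10:1 to 0.87 dB above → -30.83 dBFS.

-30.83 dBFS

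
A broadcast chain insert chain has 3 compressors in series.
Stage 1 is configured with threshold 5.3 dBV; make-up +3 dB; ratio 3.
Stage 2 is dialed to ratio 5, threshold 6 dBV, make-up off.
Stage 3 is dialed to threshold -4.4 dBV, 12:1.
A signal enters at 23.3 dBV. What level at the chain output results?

-3.395 dBV

Stage 1: overshoot 18 dB → 18/3 = 6 dB → 11.3 dBV; +3 dB make-up → 14.3 dBV.
Stage 2: 8.3 dB above 6 dBV, reduced 5:1 to 1.66 dB above → 7.66 dBV.
Stage 3: overshoot 12.06 dB → 12.06/12 = 1.005 dB → -3.395 dBV.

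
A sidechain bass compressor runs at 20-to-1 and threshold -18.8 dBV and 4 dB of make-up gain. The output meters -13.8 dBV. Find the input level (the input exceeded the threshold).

1.2 dBV

Remove make-up: -13.8 − 4 = -17.8 dBV.
The compressed level sits -17.8 − (-18.8) = 1 dB over threshold.
Input overshoot = R × output overshoot = 20 dB → input = -18.8 + 20 = 1.2 dBV.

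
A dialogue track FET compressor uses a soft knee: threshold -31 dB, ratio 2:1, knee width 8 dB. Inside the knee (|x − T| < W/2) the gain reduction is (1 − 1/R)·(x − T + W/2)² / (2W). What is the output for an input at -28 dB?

-29.53125 dB

x − T + W/2 = -28 − (-31) + 4 = 7.
GR = (1 − 1/2) × 7² / 16 = 0.5 × 49 / 16 = 1.53125 dB.
Output = -28 − 1.53125 = -29.53125 dB.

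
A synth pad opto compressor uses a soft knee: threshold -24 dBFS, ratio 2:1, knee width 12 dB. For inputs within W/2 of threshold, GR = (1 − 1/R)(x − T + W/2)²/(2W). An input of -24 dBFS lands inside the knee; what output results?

-24.75 dBFS

x − T + W/2 = -24 − (-24) + 6 = 6.
GR = (1 − 1/2) × 6² / 24 = 0.5 × 36 / 24 = 0.75 dB.
Output = -24 − 0.75 = -24.75 dBFS.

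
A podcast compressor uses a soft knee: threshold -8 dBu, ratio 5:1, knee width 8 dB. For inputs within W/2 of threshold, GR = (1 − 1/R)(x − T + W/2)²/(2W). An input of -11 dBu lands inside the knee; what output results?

x − T + W/2 = -11 − (-8) + 4 = 1.
GR = (1 − 1/5) × 1² / 16 = 0.8 × 1 / 16 = 0.05 dB.
Output = -11 − 0.05 = -11.05 dBu.

-11.05 dBu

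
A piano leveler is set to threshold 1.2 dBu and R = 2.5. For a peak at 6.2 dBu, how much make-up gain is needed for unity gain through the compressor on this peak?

Without make-up, output = threshold + overshoot/2.5 = 1.2 + 2 = 3.2 dBu.
Gap to target: 3 dB.

3 dB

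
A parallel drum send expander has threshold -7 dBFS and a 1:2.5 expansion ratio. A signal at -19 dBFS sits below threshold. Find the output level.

Undershoot = (-7) − (-19) = 12 dB.
At 1:2.5, that expands to 30 dB under threshold.
Output = -7 − 30 = -37 dBFS.

-37 dBFS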